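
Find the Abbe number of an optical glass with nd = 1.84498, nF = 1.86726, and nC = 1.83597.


Abbe number formula: Vd = (nd - 1) / (nF - nC)
  nd - 1 = 1.84498 - 1 = 0.84498
  nF - nC = 1.86726 - 1.83597 = 0.03129
  Vd = 0.84498 / 0.03129 = 27.0

27.0


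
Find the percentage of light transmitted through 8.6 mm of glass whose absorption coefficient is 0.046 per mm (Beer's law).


Beer-Lambert law: T = exp(-alpha * thickness)
  exponent = -0.046 * 8.6 = -0.3956
  T = exp(-0.3956) = 0.6733
  Percentage = 0.6733 * 100 = 67.33%

67.33%


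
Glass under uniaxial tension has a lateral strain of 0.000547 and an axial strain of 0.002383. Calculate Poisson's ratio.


Poisson's ratio: nu = lateral strain / axial strain
  nu = 0.000547 / 0.002383 = 0.2295

0.2295


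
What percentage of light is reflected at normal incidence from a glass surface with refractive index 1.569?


Fresnel reflectance at normal incidence:
  R = ((n - 1)/(n + 1))^2
  (n - 1)/(n + 1) = (1.569 - 1)/(1.569 + 1) = 0.221487
  R = 0.221487^2 = 0.0490565
  R(%) = 0.0490565 * 100 = 4.906%

4.906%


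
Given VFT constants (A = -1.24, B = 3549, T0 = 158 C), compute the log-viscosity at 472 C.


VFT equation: log(eta) = A + B / (T - T0)
  T - T0 = 472 - 158 = 314
  B / (T - T0) = 3549 / 314 = 11.303
  log(eta) = -1.24 + 11.303 = 10.063

10.063


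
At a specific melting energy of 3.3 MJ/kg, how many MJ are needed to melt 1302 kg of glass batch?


Total energy = mass * specific energy
  E = 1302 * 3.3 = 4296.6 MJ

4296.6 MJ


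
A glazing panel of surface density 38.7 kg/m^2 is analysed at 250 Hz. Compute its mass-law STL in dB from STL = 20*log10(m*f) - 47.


Mass law: STL = 20 * log10(m * f) - 47
  m * f = 38.7 * 250 = 9675
  log10(9675) = 3.98565
  STL = 20 * 3.98565 - 47 = 79.713 - 47 = 32.7 dB

32.7 dB


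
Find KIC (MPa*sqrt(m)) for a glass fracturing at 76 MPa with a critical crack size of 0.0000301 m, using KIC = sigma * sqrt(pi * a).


Fracture toughness: KIC = sigma * sqrt(pi * a)
  pi * a = pi * 0.0000301 = 0.000094562
  sqrt(pi * a) = 0.009724
  KIC = 76 * 0.009724 = 0.739 MPa*sqrt(m)

0.739 MPa*sqrt(m)


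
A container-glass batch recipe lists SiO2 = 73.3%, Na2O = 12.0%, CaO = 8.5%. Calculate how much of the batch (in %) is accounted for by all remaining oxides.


Sum the three major oxides:
  SiO2 + Na2O + CaO = 73.3 + 12.0 + 8.5 = 93.8%
Subtract from 100%:
  Others = 100 - 93.8 = 6.2%

6.2%


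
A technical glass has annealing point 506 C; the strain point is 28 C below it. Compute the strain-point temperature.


Strain point = annealing point - difference:
  T_strain = 506 - 28 = 478 C

478 C


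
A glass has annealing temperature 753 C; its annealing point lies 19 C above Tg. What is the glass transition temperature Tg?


Rearrange T_anneal = Tg + offset for Tg:
  Tg = T_anneal - offset = 753 - 19 = 734 C

734 C


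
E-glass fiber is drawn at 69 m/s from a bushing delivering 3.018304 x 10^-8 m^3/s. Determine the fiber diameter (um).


Cross-sectional area from continuity:
  A = Q / v = 3.018304 x 10^-8 / 69 = 4.374354 x 10^-10 m^2
Diameter from circular cross-section:
  d = sqrt(4A / pi) * 10^6 (m -> um)
  d = sqrt(4 * 4.374354 x 10^-10 / pi) * 10^6 = 23.6 um

23.6 um


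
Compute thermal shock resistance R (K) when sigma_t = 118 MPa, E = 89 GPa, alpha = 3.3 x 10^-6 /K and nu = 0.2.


Thermal shock resistance: R = sigma * (1 - nu) / (E * alpha)
  Numerator = 118 * (1 - 0.2) = 94.4
  Denominator = 89 * 1000 * (3.3 x 10^-6) = 0.2937
  R = 94.4 / 0.2937 = 321.4 K

321.4 K


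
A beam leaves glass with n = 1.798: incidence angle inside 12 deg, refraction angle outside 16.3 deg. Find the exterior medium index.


Apply Snell's law: n1 * sin(theta1) = n2 * sin(theta2)
  n2 = n1 * sin(theta1) / sin(theta2)
  sin(12) = 0.207912
  sin(16.3) = 0.280667
  n2 = 1.798 * 0.207912 / 0.280667 = 1.3319

1.3319


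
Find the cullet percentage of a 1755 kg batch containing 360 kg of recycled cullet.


Cullet ratio = (cullet mass / total batch mass) * 100
  Ratio = 360 / 1755 * 100 = 20.51%

20.51%


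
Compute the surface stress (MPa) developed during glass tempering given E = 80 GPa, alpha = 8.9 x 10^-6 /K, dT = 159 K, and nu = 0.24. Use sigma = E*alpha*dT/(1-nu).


Tempering stress: sigma = E * alpha * dT / (1 - nu)
  E (MPa) = 80 * 1000 = 80000
  Numerator = 80000 * (8.9 x 10^-6) * 159 = 113.208
  Denominator = 1 - 0.24 = 0.76
  sigma = 113.208 / 0.76 = 149.0 MPa

149.0 MPa


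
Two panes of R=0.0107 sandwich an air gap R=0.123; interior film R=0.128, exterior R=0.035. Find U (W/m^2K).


Total thermal resistance (series):
  R_total = R_in + R_glass + R_air + R_glass + R_out
  R_total = 0.128 + 0.0107 + 0.123 + 0.0107 + 0.035 = 0.3074 m^2K/W
U-value = 1 / R_total = 1 / 0.3074 = 3.253 W/m^2K

3.253 W/m^2K


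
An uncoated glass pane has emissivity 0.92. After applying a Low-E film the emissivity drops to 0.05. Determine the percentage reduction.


Percentage reduction = (1 - coated/uncoated) * 100
  Ratio = 0.05 / 0.92 = 0.0543
  Reduction = (1 - 0.0543) * 100 = 94.6%

94.6%


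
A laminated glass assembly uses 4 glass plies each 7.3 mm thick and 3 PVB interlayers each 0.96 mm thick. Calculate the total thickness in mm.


Total thickness = glass contribution + PVB contribution
  Glass: 4 * 7.3 = 29.2 mm
  PVB: 3 * 0.96 = 2.88 mm
  Total = 29.2 + 2.88 = 32.08 mm

32.08 mm


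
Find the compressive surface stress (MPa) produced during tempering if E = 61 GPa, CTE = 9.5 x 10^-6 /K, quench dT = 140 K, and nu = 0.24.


Tempering stress: sigma = E * alpha * dT / (1 - nu)
  E (MPa) = 61 * 1000 = 61000
  Numerator = 61000 * (9.5 x 10^-6) * 140 = 81.13
  Denominator = 1 - 0.24 = 0.76
  sigma = 81.13 / 0.76 = 106.7 MPa

106.7 MPa


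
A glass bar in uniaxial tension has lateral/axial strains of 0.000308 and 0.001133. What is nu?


Poisson's ratio: nu = lateral strain / axial strain
  nu = 0.000308 / 0.001133 = 0.2718

0.2718


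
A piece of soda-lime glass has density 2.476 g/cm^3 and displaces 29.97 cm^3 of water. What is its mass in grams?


Rearrange rho = m / V:
  m = rho * V
  m = 2.476 * 29.97 = 74.206 g

74.206 g


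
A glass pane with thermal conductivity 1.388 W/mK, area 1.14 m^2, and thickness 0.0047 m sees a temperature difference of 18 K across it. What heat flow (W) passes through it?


Fourier's law: Q = k * A * dT / t
  Q = 1.388 * 1.14 * 18 / 0.0047
  Q = 28.48176 / 0.0047 = 6059.9 W

6059.9 W


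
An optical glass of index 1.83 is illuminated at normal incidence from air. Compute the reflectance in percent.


Fresnel reflectance at normal incidence:
  R = ((n - 1)/(n + 1))^2
  (n - 1)/(n + 1) = (1.83 - 1)/(1.83 + 1) = 0.293286
  R = 0.293286^2 = 0.0860167
  R(%) = 0.0860167 * 100 = 8.602%

8.602%


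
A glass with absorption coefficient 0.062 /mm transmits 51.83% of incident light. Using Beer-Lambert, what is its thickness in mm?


Rearrange T = exp(-alpha * thickness):
  thickness = -ln(T) / alpha
  T = 51.83/100 = 0.5183
  ln(T) = -0.6572
  -ln(T) = 0.6572
  thickness = 0.6572 / 0.062 = 10.6 mm

10.6 mm


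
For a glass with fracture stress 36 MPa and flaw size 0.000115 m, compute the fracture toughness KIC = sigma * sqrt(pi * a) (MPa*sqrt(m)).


Fracture toughness: KIC = sigma * sqrt(pi * a)
  pi * a = pi * 0.000115 = 0.000361283
  sqrt(pi * a) = 0.019007
  KIC = 36 * 0.019007 = 0.684 MPa*sqrt(m)

0.684 MPa*sqrt(m)


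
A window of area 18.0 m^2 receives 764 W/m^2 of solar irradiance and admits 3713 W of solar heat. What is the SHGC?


Rearrange Q = Area * SHGC * Irradiance:
  SHGC = Q / (Area * Irradiance)
  SHGC = 3713 / (18.0 * 764) = 0.27

0.27


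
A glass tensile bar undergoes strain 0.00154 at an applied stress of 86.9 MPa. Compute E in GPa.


Young's modulus: E = stress / strain
  E = 86.9 MPa / 0.00154 = 56428.57 MPa
Convert to GPa: 56428.57 / 1000 = 56.43 GPa

56.43 GPa


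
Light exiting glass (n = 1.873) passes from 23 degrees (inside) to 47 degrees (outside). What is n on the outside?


Apply Snell's law: n1 * sin(theta1) = n2 * sin(theta2)
  n2 = n1 * sin(theta1) / sin(theta2)
  sin(23) = 0.390731
  sin(47) = 0.731354
  n2 = 1.873 * 0.390731 / 0.731354 = 1.0007

1.0007


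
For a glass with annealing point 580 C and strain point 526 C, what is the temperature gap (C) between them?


Gap = T_anneal - T_strain:
  gap = 580 - 526 = 54 C

54 C


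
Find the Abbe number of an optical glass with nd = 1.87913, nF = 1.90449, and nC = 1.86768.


Abbe number formula: Vd = (nd - 1) / (nF - nC)
  nd - 1 = 1.87913 - 1 = 0.87913
  nF - nC = 1.90449 - 1.86768 = 0.03681
  Vd = 0.87913 / 0.03681 = 23.88

23.88


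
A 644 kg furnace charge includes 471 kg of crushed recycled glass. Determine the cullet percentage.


Cullet ratio = (cullet mass / total batch mass) * 100
  Ratio = 471 / 644 * 100 = 73.14%

73.14%


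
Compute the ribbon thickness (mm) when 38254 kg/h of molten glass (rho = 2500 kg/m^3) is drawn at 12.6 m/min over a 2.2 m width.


Ribbon cross-section from mass balance:
  Volume rate = throughput / density = 38254 / 2500 = 15.3016 m^3/h
  thickness = volume rate / (speed * 60 * width), i.e.
  thickness = throughput / (60 * speed * width * density) * 1000
  thickness = 38254 / (60 * 12.6 * 2.2 * 2500) * 1000 = 9.2 mm

9.2 mm


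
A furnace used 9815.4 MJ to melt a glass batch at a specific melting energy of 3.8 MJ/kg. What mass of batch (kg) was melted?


Rearrange E = m * s for m:
  m = E / s
  m = 9815.4 / 3.8 = 2583.0 kg

2583.0 kg


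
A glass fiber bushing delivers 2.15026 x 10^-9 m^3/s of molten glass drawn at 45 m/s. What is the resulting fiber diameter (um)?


Cross-sectional area from continuity:
  A = Q / v = 2.15026 x 10^-9 / 45 = 4.778356 x 10^-11 m^2
Diameter from circular cross-section:
  d = sqrt(4A / pi) * 10^6 (m -> um)
  d = sqrt(4 * 4.778356 x 10^-11 / pi) * 10^6 = 7.8 um

7.8 um


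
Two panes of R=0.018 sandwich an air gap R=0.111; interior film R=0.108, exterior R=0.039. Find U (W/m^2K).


Total thermal resistance (series):
  R_total = R_in + R_glass + R_air + R_glass + R_out
  R_total = 0.108 + 0.018 + 0.111 + 0.018 + 0.039 = 0.294 m^2K/W
U-value = 1 / R_total = 1 / 0.294 = 3.401 W/m^2K

3.401 W/m^2K


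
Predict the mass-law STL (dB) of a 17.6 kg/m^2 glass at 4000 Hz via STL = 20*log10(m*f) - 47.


Mass law: STL = 20 * log10(m * f) - 47
  m * f = 17.6 * 4000 = 70400
  log10(70400) = 4.84757
  STL = 20 * 4.84757 - 47 = 96.9514 - 47 = 50.0 dB

50.0 dB


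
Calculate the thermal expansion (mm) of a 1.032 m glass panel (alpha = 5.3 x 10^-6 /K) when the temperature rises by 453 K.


Thermal expansion formula: dL = alpha * L0 * dT
  dL = (5.3 x 10^-6) * 1.032 * 453 = 0.00247773 m
Convert to mm: 0.00247773 * 1000 = 2.4777 mm

2.4777 mm


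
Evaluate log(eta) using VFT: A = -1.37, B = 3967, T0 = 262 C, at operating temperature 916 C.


VFT equation: log(eta) = A + B / (T - T0)
  T - T0 = 916 - 262 = 654
  B / (T - T0) = 3967 / 654 = 6.066
  log(eta) = -1.37 + 6.066 = 4.696

4.696


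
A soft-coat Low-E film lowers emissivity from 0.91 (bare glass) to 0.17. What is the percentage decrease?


Percentage reduction = (1 - coated/uncoated) * 100
  Ratio = 0.17 / 0.91 = 0.1868
  Reduction = (1 - 0.1868) * 100 = 81.3%

81.3%


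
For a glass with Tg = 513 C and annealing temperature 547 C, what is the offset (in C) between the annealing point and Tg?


Offset = T_anneal - Tg:
  offset = 547 - 513 = 34 C

34 C


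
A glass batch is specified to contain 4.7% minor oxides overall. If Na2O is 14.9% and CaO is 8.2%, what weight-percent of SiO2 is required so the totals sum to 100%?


Known pieces sum to 100%:
  SiO2 = 100 - (others + Na2O + CaO)
  SiO2 = 100 - (4.7 + 14.9 + 8.2) = 72.2%

72.2%


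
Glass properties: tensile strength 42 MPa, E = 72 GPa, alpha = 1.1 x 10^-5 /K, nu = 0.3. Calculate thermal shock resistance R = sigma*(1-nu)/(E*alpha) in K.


Thermal shock resistance: R = sigma * (1 - nu) / (E * alpha)
  Numerator = 42 * (1 - 0.3) = 29.4
  Denominator = 72 * 1000 * (1.1 x 10^-5) = 0.792
  R = 29.4 / 0.792 = 37.1 K

37.1 K


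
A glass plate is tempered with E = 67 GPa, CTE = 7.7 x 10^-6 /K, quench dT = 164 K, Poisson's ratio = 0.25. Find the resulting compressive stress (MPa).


Tempering stress: sigma = E * alpha * dT / (1 - nu)
  E (MPa) = 67 * 1000 = 67000
  Numerator = 67000 * (7.7 x 10^-6) * 164 = 84.6076
  Denominator = 1 - 0.25 = 0.75
  sigma = 84.6076 / 0.75 = 112.8 MPa

112.8 MPa


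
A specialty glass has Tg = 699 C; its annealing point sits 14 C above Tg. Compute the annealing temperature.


The annealing temperature is Tg plus the offset:
  T_anneal = 699 + 14 = 713 C

713 C


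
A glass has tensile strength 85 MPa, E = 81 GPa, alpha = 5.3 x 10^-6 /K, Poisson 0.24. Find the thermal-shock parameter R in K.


Thermal shock resistance: R = sigma * (1 - nu) / (E * alpha)
  Numerator = 85 * (1 - 0.24) = 64.6
  Denominator = 81 * 1000 * (5.3 x 10^-6) = 0.4293
  R = 64.6 / 0.4293 = 150.5 K

150.5 K


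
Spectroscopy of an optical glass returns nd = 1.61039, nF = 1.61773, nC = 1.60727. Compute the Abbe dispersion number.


Abbe number formula: Vd = (nd - 1) / (nF - nC)
  nd - 1 = 1.61039 - 1 = 0.61039
  nF - nC = 1.61773 - 1.60727 = 0.01046
  Vd = 0.61039 / 0.01046 = 58.35

58.35


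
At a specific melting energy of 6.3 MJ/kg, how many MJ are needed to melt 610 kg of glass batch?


Total energy = mass * specific energy
  E = 610 * 6.3 = 3843 MJ

3843 MJ


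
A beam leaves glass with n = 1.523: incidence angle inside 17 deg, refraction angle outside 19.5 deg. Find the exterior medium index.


Apply Snell's law: n1 * sin(theta1) = n2 * sin(theta2)
  n2 = n1 * sin(theta1) / sin(theta2)
  sin(17) = 0.292372
  sin(19.5) = 0.333807
  n2 = 1.523 * 0.292372 / 0.333807 = 1.334

1.334


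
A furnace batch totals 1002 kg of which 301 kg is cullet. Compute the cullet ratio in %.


Cullet ratio = (cullet mass / total batch mass) * 100
  Ratio = 301 / 1002 * 100 = 30.04%

30.04%


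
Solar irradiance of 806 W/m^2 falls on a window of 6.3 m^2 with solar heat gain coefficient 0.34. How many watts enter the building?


Solar heat gain: Q = Area * SHGC * Irradiance
  Q = 6.3 * 0.34 * 806 = 1726.5 W

1726.5 W


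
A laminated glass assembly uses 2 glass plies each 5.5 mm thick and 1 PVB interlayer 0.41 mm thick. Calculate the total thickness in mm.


Total thickness = glass contribution + PVB contribution
  Glass: 2 * 5.5 = 11.0 mm
  PVB: 1 * 0.41 = 0.41 mm
  Total = 11.0 + 0.41 = 11.41 mm

11.41 mm


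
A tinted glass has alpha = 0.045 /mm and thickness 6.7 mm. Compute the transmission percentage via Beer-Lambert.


Beer-Lambert law: T = exp(-alpha * thickness)
  exponent = -0.045 * 6.7 = -0.3015
  T = exp(-0.3015) = 0.7397
  Percentage = 0.7397 * 100 = 73.97%

73.97%


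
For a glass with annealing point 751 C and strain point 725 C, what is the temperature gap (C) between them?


Gap = T_anneal - T_strain:
  gap = 751 - 725 = 26 C

26 C


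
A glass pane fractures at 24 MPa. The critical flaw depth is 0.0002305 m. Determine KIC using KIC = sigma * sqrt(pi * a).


Fracture toughness: KIC = sigma * sqrt(pi * a)
  pi * a = pi * 0.0002305 = 0.000724137
  sqrt(pi * a) = 0.02691
  KIC = 24 * 0.02691 = 0.646 MPa*sqrt(m)

0.646 MPa*sqrt(m)


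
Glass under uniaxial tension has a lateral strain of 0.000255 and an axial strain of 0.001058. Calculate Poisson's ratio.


Poisson's ratio: nu = lateral strain / axial strain
  nu = 0.000255 / 0.001058 = 0.241

0.241


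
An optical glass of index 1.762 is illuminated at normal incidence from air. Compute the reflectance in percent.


Fresnel reflectance at normal incidence:
  R = ((n - 1)/(n + 1))^2
  (n - 1)/(n + 1) = (1.762 - 1)/(1.762 + 1) = 0.275887
  R = 0.275887^2 = 0.0761136
  R(%) = 0.0761136 * 100 = 7.611%

7.611%


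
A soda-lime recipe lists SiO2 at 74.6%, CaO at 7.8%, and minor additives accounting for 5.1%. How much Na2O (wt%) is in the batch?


Pieces sum to 100%:
  Na2O = 100 - (SiO2 + CaO + others)
  Na2O = 100 - (74.6 + 7.8 + 5.1) = 12.5%

12.5%


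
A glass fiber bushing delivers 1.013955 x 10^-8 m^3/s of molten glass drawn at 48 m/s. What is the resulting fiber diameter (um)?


Cross-sectional area from continuity:
  A = Q / v = 1.013955 x 10^-8 / 48 = 2.112406 x 10^-10 m^2
Diameter from circular cross-section:
  d = sqrt(4A / pi) * 10^6 (m -> um)
  d = sqrt(4 * 2.112406 x 10^-10 / pi) * 10^6 = 16.4 um

16.4 um


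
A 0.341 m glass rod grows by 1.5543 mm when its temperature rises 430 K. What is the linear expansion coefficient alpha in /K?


Rearrange dL = alpha * L0 * dT for alpha:
  alpha = dL / (L0 * dT)
  alpha = (1.5543 / 1000) / (0.341 * 430) = 0.0000106 /K = 1.06 x 10^-5 /K

1.06 x 10^-5 /K


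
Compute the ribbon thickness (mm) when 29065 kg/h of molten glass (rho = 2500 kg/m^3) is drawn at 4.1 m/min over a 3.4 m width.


Ribbon cross-section from mass balance:
  Volume rate = throughput / density = 29065 / 2500 = 11.626 m^3/h
  thickness = volume rate / (speed * 60 * width), i.e.
  thickness = throughput / (60 * speed * width * density) * 1000
  thickness = 29065 / (60 * 4.1 * 3.4 * 2500) * 1000 = 13.9 mm

13.9 mm


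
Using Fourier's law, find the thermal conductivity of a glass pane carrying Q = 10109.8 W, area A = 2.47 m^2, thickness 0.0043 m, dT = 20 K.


Fourier's law rearranged: k = Q * t / (A * dT)
  Numerator = 10109.8 * 0.0043 = 43.47214
  Denominator = 2.47 * 20 = 49.4
  k = 43.47214 / 49.4 = 0.88 W/mK

0.88 W/mK


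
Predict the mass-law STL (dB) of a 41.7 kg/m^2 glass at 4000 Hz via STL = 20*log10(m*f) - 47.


Mass law: STL = 20 * log10(m * f) - 47
  m * f = 41.7 * 4000 = 166800
  log10(166800) = 5.2222
  STL = 20 * 5.2222 - 47 = 104.444 - 47 = 57.4 dB

57.4 dB


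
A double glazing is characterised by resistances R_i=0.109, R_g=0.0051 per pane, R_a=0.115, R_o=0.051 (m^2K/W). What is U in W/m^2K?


Total thermal resistance (series):
  R_total = R_in + R_glass + R_air + R_glass + R_out
  R_total = 0.109 + 0.0051 + 0.115 + 0.0051 + 0.051 = 0.2852 m^2K/W
U-value = 1 / R_total = 1 / 0.2852 = 3.506 W/m^2K

3.506 W/m^2K


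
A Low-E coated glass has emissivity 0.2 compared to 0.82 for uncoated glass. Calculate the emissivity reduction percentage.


Percentage reduction = (1 - coated/uncoated) * 100
  Ratio = 0.2 / 0.82 = 0.2439
  Reduction = (1 - 0.2439) * 100 = 75.6%

75.6%


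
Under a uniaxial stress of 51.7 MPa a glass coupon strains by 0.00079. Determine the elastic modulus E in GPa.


Young's modulus: E = stress / strain
  E = 51.7 MPa / 0.00079 = 65443.04 MPa
Convert to GPa: 65443.04 / 1000 = 65.44 GPa

65.44 GPa


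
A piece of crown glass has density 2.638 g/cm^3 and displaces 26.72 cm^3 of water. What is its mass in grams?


Rearrange rho = m / V:
  m = rho * V
  m = 2.638 * 26.72 = 70.487 g

70.487 g


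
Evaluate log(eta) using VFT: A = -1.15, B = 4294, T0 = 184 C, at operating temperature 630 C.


VFT equation: log(eta) = A + B / (T - T0)
  T - T0 = 630 - 184 = 446
  B / (T - T0) = 4294 / 446 = 9.628
  log(eta) = -1.15 + 9.628 = 8.478

8.478


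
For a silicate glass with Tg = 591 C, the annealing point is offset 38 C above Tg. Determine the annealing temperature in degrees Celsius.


The annealing temperature is Tg plus the offset:
  T_anneal = 591 + 38 = 629 C

629 C


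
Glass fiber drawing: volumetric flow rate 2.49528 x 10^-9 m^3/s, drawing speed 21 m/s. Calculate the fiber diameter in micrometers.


Cross-sectional area from continuity:
  A = Q / v = 2.49528 x 10^-9 / 21 = 1.188229 x 10^-10 m^2
Diameter from circular cross-section:
  d = sqrt(4A / pi) * 10^6 (m -> um)
  d = sqrt(4 * 1.188229 x 10^-10 / pi) * 10^6 = 12.3 um

12.3 um


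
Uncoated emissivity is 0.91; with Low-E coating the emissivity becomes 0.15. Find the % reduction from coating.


Percentage reduction = (1 - coated/uncoated) * 100
  Ratio = 0.15 / 0.91 = 0.1648
  Reduction = (1 - 0.1648) * 100 = 83.5%

83.5%


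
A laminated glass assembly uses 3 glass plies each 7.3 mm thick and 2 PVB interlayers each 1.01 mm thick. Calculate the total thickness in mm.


Total thickness = glass contribution + PVB contribution
  Glass: 3 * 7.3 = 21.9 mm
  PVB: 2 * 1.01 = 2.02 mm
  Total = 21.9 + 2.02 = 23.92 mm

23.92 mm


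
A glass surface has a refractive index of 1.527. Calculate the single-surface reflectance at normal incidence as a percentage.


Fresnel reflectance at normal incidence:
  R = ((n - 1)/(n + 1))^2
  (n - 1)/(n + 1) = (1.527 - 1)/(1.527 + 1) = 0.208548
  R = 0.208548^2 = 0.0434923
  R(%) = 0.0434923 * 100 = 4.349%

4.349%


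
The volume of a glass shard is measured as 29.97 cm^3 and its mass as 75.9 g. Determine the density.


Use the definition of density:
  rho = mass / volume
  rho = 75.9 / 29.97 = 2.533 g/cm^3

2.533 g/cm^3


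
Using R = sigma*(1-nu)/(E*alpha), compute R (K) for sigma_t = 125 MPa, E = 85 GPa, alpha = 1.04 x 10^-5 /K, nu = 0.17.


Thermal shock resistance: R = sigma * (1 - nu) / (E * alpha)
  Numerator = 125 * (1 - 0.17) = 103.75
  Denominator = 85 * 1000 * (1.04 x 10^-5) = 0.884
  R = 103.75 / 0.884 = 117.4 K

117.4 K


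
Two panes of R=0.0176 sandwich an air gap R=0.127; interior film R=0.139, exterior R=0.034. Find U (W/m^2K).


Total thermal resistance (series):
  R_total = R_in + R_glass + R_air + R_glass + R_out
  R_total = 0.139 + 0.0176 + 0.127 + 0.0176 + 0.034 = 0.3352 m^2K/W
U-value = 1 / R_total = 1 / 0.3352 = 2.983 W/m^2K

2.983 W/m^2K


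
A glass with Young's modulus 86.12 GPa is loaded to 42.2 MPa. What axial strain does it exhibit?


Rearrange E = sigma / epsilon:
  epsilon = sigma / E
  E (MPa) = 86.12 * 1000 = 86120
  epsilon = 42.2 / 86120 = 0.00049

0.00049


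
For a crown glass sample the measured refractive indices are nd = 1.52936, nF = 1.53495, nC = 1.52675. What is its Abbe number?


Abbe number formula: Vd = (nd - 1) / (nF - nC)
  nd - 1 = 1.52936 - 1 = 0.52936
  nF - nC = 1.53495 - 1.52675 = 0.0082
  Vd = 0.52936 / 0.0082 = 64.56

64.56


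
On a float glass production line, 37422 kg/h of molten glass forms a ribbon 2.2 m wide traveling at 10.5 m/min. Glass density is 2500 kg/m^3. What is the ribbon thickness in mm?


Ribbon cross-section from mass balance:
  Volume rate = throughput / density = 37422 / 2500 = 14.9688 m^3/h
  thickness = volume rate / (speed * 60 * width), i.e.
  thickness = throughput / (60 * speed * width * density) * 1000
  thickness = 37422 / (60 * 10.5 * 2.2 * 2500) * 1000 = 10.8 mm

10.8 mm


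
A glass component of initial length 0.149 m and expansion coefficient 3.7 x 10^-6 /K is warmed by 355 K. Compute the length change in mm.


Thermal expansion formula: dL = alpha * L0 * dT
  dL = (3.7 x 10^-6) * 0.149 * 355 = 0.00019571 m
Convert to mm: 0.00019571 * 1000 = 0.1957 mm

0.1957 mm


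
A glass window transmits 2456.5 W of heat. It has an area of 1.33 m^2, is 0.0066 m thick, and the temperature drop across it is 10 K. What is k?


Fourier's law rearranged: k = Q * t / (A * dT)
  Numerator = 2456.5 * 0.0066 = 16.2129
  Denominator = 1.33 * 10 = 13.3
  k = 16.2129 / 13.3 = 1.219 W/mK

1.219 W/mK


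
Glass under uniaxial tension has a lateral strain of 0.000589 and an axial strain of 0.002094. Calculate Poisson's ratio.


Poisson's ratio: nu = lateral strain / axial strain
  nu = 0.000589 / 0.002094 = 0.2813

0.2813


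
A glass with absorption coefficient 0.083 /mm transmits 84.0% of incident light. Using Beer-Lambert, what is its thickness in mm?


Rearrange T = exp(-alpha * thickness):
  thickness = -ln(T) / alpha
  T = 84.0/100 = 0.84
  ln(T) = -0.17435
  -ln(T) = 0.17435
  thickness = 0.17435 / 0.083 = 2.1 mm

2.1 mm


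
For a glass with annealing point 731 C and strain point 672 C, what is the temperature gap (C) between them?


Gap = T_anneal - T_strain:
  gap = 731 - 672 = 59 C

59 C


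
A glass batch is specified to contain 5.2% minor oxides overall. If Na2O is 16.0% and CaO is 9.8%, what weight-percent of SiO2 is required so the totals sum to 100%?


Known pieces sum to 100%:
  SiO2 = 100 - (others + Na2O + CaO)
  SiO2 = 100 - (5.2 + 16.0 + 9.8) = 69.0%

69.0%


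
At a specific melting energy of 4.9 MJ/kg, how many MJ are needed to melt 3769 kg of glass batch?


Total energy = mass * specific energy
  E = 3769 * 4.9 = 18468.1 MJ

18468.1 MJ


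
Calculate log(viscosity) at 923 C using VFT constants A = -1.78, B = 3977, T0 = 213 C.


VFT equation: log(eta) = A + B / (T - T0)
  T - T0 = 923 - 213 = 710
  B / (T - T0) = 3977 / 710 = 5.601
  log(eta) = -1.78 + 5.601 = 3.821

3.821


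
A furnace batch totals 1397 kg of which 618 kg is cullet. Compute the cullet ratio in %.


Cullet ratio = (cullet mass / total batch mass) * 100
  Ratio = 618 / 1397 * 100 = 44.24%

44.24%


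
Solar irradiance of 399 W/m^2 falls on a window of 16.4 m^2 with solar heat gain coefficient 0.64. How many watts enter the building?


Solar heat gain: Q = Area * SHGC * Irradiance
  Q = 16.4 * 0.64 * 399 = 4187.9 W

4187.9 W


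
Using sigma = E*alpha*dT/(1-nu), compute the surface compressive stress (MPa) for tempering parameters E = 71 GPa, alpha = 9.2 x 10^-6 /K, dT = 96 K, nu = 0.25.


Tempering stress: sigma = E * alpha * dT / (1 - nu)
  E (MPa) = 71 * 1000 = 71000
  Numerator = 71000 * (9.2 x 10^-6) * 96 = 62.7072
  Denominator = 1 - 0.25 = 0.75
  sigma = 62.7072 / 0.75 = 83.6 MPa

83.6 MPa


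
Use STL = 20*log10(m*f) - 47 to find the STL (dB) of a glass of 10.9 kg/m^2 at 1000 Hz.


Mass law: STL = 20 * log10(m * f) - 47
  m * f = 10.9 * 1000 = 10900
  log10(10900) = 4.03743
  STL = 20 * 4.03743 - 47 = 80.7486 - 47 = 33.7 dB

33.7 dB


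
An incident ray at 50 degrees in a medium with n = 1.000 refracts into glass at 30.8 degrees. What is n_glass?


Apply Snell's law: n1 * sin(theta1) = n2 * sin(theta2)
  n2 = n1 * sin(theta1) / sin(theta2)
  sin(50) = 0.766044
  sin(30.8) = 0.512043
  n2 = 1.000 * 0.766044 / 0.512043 = 1.4961

1.4961


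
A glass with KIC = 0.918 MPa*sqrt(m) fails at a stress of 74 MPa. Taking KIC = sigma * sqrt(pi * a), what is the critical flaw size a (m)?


Rearrange KIC = sigma * sqrt(pi * a):
  sqrt(pi * a) = KIC / sigma
  sqrt(pi * a) = 0.918 / 74 = 0.012405
  a = (KIC / sigma)^2 / pi
  a = 0.012405^2 / pi = 0.000049 m

0.000049 m


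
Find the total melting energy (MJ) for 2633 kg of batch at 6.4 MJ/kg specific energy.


Total energy = mass * specific energy
  E = 2633 * 6.4 = 16851.2 MJ

16851.2 MJ


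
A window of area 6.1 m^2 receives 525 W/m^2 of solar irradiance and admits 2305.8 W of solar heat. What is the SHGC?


Rearrange Q = Area * SHGC * Irradiance:
  SHGC = Q / (Area * Irradiance)
  SHGC = 2305.8 / (6.1 * 525) = 0.72

0.72


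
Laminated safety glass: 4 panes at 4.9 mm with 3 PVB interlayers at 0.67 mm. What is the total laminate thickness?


Total thickness = glass contribution + PVB contribution
  Glass: 4 * 4.9 = 19.6 mm
  PVB: 3 * 0.67 = 2.01 mm
  Total = 19.6 + 2.01 = 21.61 mm

21.61 mm


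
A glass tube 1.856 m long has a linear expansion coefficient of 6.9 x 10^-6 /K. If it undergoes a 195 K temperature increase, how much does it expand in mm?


Thermal expansion formula: dL = alpha * L0 * dT
  dL = (6.9 x 10^-6) * 1.856 * 195 = 0.00249725 m
Convert to mm: 0.00249725 * 1000 = 2.4972 mm

2.4972 mm


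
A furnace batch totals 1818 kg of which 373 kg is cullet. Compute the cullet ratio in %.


Cullet ratio = (cullet mass / total batch mass) * 100
  Ratio = 373 / 1818 * 100 = 20.52%

20.52%


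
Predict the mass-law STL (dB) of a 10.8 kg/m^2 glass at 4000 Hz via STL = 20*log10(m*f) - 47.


Mass law: STL = 20 * log10(m * f) - 47
  m * f = 10.8 * 4000 = 43200
  log10(43200) = 4.63548
  STL = 20 * 4.63548 - 47 = 92.7096 - 47 = 45.7 dB

45.7 dB


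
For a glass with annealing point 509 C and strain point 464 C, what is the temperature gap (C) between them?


Gap = T_anneal - T_strain:
  gap = 509 - 464 = 45 C

45 C


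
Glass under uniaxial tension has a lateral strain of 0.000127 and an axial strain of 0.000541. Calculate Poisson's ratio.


Poisson's ratio: nu = lateral strain / axial strain
  nu = 0.000127 / 0.000541 = 0.2348

0.2348


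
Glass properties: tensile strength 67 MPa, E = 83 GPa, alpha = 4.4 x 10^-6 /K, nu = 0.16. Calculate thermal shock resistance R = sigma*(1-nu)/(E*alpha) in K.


Thermal shock resistance: R = sigma * (1 - nu) / (E * alpha)
  Numerator = 67 * (1 - 0.16) = 56.28
  Denominator = 83 * 1000 * (4.4 x 10^-6) = 0.3652
  R = 56.28 / 0.3652 = 154.1 K

154.1 K


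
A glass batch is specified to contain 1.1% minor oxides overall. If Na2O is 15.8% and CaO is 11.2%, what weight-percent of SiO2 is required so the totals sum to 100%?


Known pieces sum to 100%:
  SiO2 = 100 - (others + Na2O + CaO)
  SiO2 = 100 - (1.1 + 15.8 + 11.2) = 71.9%

71.9%


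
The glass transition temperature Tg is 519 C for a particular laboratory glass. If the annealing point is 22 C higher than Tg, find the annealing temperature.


The annealing temperature is Tg plus the offset:
  T_anneal = 519 + 22 = 541 C

541 C


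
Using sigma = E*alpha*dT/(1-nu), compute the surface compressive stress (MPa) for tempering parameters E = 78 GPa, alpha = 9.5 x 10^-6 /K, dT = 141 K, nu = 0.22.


Tempering stress: sigma = E * alpha * dT / (1 - nu)
  E (MPa) = 78 * 1000 = 78000
  Numerator = 78000 * (9.5 x 10^-6) * 141 = 104.481
  Denominator = 1 - 0.22 = 0.78
  sigma = 104.481 / 0.78 = 133.9 MPa

133.9 MPa


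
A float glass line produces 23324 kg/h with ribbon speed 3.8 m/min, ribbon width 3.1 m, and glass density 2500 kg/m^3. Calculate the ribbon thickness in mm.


Ribbon cross-section from mass balance:
  Volume rate = throughput / density = 23324 / 2500 = 9.3296 m^3/h
  thickness = volume rate / (speed * 60 * width), i.e.
  thickness = throughput / (60 * speed * width * density) * 1000
  thickness = 23324 / (60 * 3.8 * 3.1 * 2500) * 1000 = 13.2 mm

13.2 mm


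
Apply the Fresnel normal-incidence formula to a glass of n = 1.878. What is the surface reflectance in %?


Fresnel reflectance at normal incidence:
  R = ((n - 1)/(n + 1))^2
  (n - 1)/(n + 1) = (1.878 - 1)/(1.878 + 1) = 0.305073
  R = 0.305073^2 = 0.0930695
  R(%) = 0.0930695 * 100 = 9.307%

9.307%


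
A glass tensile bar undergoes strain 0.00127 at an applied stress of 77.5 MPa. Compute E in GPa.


Young's modulus: E = stress / strain
  E = 77.5 MPa / 0.00127 = 61023.62 MPa
Convert to GPa: 61023.62 / 1000 = 61.02 GPa

61.02 GPa


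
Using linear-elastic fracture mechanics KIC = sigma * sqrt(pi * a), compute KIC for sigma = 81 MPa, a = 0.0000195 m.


Fracture toughness: KIC = sigma * sqrt(pi * a)
  pi * a = pi * 0.0000195 = 0.000061261
  sqrt(pi * a) = 0.007827
  KIC = 81 * 0.007827 = 0.634 MPa*sqrt(m)

0.634 MPa*sqrt(m)


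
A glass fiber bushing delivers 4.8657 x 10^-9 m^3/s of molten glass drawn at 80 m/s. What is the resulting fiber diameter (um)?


Cross-sectional area from continuity:
  A = Q / v = 4.8657 x 10^-9 / 80 = 6.082125 x 10^-11 m^2
Diameter from circular cross-section:
  d = sqrt(4A / pi) * 10^6 (m -> um)
  d = sqrt(4 * 6.082125 x 10^-11 / pi) * 10^6 = 8.8 um

8.8 um


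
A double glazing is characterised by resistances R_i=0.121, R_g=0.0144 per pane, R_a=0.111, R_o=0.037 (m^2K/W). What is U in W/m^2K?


Total thermal resistance (series):
  R_total = R_in + R_glass + R_air + R_glass + R_out
  R_total = 0.121 + 0.0144 + 0.111 + 0.0144 + 0.037 = 0.2978 m^2K/W
U-value = 1 / R_total = 1 / 0.2978 = 3.358 W/m^2K

3.358 W/m^2K


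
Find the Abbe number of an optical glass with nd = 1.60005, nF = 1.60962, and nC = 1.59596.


Abbe number formula: Vd = (nd - 1) / (nF - nC)
  nd - 1 = 1.60005 - 1 = 0.60005
  nF - nC = 1.60962 - 1.59596 = 0.01366
  Vd = 0.60005 / 0.01366 = 43.93

43.93


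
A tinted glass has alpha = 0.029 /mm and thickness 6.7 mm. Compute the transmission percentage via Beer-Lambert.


Beer-Lambert law: T = exp(-alpha * thickness)
  exponent = -0.029 * 6.7 = -0.1943
  T = exp(-0.1943) = 0.8234
  Percentage = 0.8234 * 100 = 82.34%

82.34%


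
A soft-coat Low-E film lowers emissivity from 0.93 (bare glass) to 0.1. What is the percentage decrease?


Percentage reduction = (1 - coated/uncoated) * 100
  Ratio = 0.1 / 0.93 = 0.1075
  Reduction = (1 - 0.1075) * 100 = 89.2%

89.2%


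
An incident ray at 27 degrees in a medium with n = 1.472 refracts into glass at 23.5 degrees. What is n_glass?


Apply Snell's law: n1 * sin(theta1) = n2 * sin(theta2)
  n2 = n1 * sin(theta1) / sin(theta2)
  sin(27) = 0.45399
  sin(23.5) = 0.398749
  n2 = 1.472 * 0.45399 / 0.398749 = 1.6759

1.6759


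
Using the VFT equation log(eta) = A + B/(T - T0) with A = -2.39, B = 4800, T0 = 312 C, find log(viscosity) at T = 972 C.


VFT equation: log(eta) = A + B / (T - T0)
  T - T0 = 972 - 312 = 660
  B / (T - T0) = 4800 / 660 = 7.273
  log(eta) = -2.39 + 7.273 = 4.883

4.883


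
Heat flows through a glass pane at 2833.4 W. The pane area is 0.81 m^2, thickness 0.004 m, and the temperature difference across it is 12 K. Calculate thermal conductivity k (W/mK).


Fourier's law rearranged: k = Q * t / (A * dT)
  Numerator = 2833.4 * 0.004 = 11.3336
  Denominator = 0.81 * 12 = 9.72
  k = 11.3336 / 9.72 = 1.166 W/mK

1.166 W/mK


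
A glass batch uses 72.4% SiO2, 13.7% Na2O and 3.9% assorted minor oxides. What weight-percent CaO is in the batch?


Pieces sum to 100%:
  CaO = 100 - (SiO2 + Na2O + others)
  CaO = 100 - (72.4 + 13.7 + 3.9) = 10.0%

10.0%


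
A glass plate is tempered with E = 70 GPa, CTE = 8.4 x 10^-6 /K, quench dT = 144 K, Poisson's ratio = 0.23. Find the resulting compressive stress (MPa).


Tempering stress: sigma = E * alpha * dT / (1 - nu)
  E (MPa) = 70 * 1000 = 70000
  Numerator = 70000 * (8.4 x 10^-6) * 144 = 84.672
  Denominator = 1 - 0.23 = 0.77
  sigma = 84.672 / 0.77 = 110.0 MPa

110.0 MPa


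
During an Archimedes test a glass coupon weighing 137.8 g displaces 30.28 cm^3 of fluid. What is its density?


Use the definition of density:
  rho = mass / volume
  rho = 137.8 / 30.28 = 4.551 g/cm^3

4.551 g/cm^3


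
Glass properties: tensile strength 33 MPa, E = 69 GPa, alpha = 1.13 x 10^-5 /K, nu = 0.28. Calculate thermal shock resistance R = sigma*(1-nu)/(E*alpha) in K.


Thermal shock resistance: R = sigma * (1 - nu) / (E * alpha)
  Numerator = 33 * (1 - 0.28) = 23.76
  Denominator = 69 * 1000 * (1.13 x 10^-5) = 0.7797
  R = 23.76 / 0.7797 = 30.5 K

30.5 K


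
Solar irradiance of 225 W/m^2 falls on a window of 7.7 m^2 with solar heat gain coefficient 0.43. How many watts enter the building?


Solar heat gain: Q = Area * SHGC * Irradiance
  Q = 7.7 * 0.43 * 225 = 745 W

745 W


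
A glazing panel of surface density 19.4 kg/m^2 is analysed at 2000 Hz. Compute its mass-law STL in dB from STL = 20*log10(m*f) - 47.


Mass law: STL = 20 * log10(m * f) - 47
  m * f = 19.4 * 2000 = 38800
  log10(38800) = 4.58883
  STL = 20 * 4.58883 - 47 = 91.7766 - 47 = 44.8 dB

44.8 dB


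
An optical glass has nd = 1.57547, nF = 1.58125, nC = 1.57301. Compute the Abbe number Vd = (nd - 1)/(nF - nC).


Abbe number formula: Vd = (nd - 1) / (nF - nC)
  nd - 1 = 1.57547 - 1 = 0.57547
  nF - nC = 1.58125 - 1.57301 = 0.00824
  Vd = 0.57547 / 0.00824 = 69.84

69.84


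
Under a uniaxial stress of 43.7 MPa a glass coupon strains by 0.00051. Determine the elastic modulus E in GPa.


Young's modulus: E = stress / strain
  E = 43.7 MPa / 0.00051 = 85686.27 MPa
Convert to GPa: 85686.27 / 1000 = 85.69 GPa

85.69 GPa


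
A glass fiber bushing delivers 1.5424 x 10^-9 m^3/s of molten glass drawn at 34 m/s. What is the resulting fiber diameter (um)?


Cross-sectional area from continuity:
  A = Q / v = 1.5424 x 10^-9 / 34 = 4.536471 x 10^-11 m^2
Diameter from circular cross-section:
  d = sqrt(4A / pi) * 10^6 (m -> um)
  d = sqrt(4 * 4.536471 x 10^-11 / pi) * 10^6 = 7.6 um

7.6 um


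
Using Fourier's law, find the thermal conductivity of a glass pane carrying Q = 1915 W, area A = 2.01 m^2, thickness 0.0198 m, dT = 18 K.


Fourier's law rearranged: k = Q * t / (A * dT)
  Numerator = 1915 * 0.0198 = 37.917
  Denominator = 2.01 * 18 = 36.18
  k = 37.917 / 36.18 = 1.048 W/mK

1.048 W/mK


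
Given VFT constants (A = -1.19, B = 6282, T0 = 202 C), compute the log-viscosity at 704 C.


VFT equation: log(eta) = A + B / (T - T0)
  T - T0 = 704 - 202 = 502
  B / (T - T0) = 6282 / 502 = 12.514
  log(eta) = -1.19 + 12.514 = 11.324

11.324


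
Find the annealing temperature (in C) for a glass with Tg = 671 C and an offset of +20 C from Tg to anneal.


The annealing temperature is Tg plus the offset:
  T_anneal = 671 + 20 = 691 C

691 C


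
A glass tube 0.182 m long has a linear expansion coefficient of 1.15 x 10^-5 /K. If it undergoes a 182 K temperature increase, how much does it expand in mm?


Thermal expansion formula: dL = alpha * L0 * dT
  dL = (1.15 x 10^-5) * 0.182 * 182 = 0.00038093 m
Convert to mm: 0.00038093 * 1000 = 0.3809 mm

0.3809 mm


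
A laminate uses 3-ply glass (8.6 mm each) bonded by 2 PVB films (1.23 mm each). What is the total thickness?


Total thickness = glass contribution + PVB contribution
  Glass: 3 * 8.6 = 25.8 mm
  PVB: 2 * 1.23 = 2.46 mm
  Total = 25.8 + 2.46 = 28.26 mm

28.26 mm


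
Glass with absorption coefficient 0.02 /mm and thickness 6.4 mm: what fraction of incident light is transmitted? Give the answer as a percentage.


Beer-Lambert law: T = exp(-alpha * thickness)
  exponent = -0.02 * 6.4 = -0.128
  T = exp(-0.128) = 0.8799
  Percentage = 0.8799 * 100 = 87.99%

87.99%


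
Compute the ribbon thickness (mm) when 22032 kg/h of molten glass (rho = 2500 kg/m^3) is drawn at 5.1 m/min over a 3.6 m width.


Ribbon cross-section from mass balance:
  Volume rate = throughput / density = 22032 / 2500 = 8.8128 m^3/h
  thickness = volume rate / (speed * 60 * width), i.e.
  thickness = throughput / (60 * speed * width * density) * 1000
  thickness = 22032 / (60 * 5.1 * 3.6 * 2500) * 1000 = 8.0 mm

8.0 mm


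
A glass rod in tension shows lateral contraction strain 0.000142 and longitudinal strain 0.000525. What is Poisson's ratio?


Poisson's ratio: nu = lateral strain / axial strain
  nu = 0.000142 / 0.000525 = 0.2705

0.2705


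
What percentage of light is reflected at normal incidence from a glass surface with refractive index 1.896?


Fresnel reflectance at normal incidence:
  R = ((n - 1)/(n + 1))^2
  (n - 1)/(n + 1) = (1.896 - 1)/(1.896 + 1) = 0.309392
  R = 0.309392^2 = 0.0957234
  R(%) = 0.0957234 * 100 = 9.572%

9.572%


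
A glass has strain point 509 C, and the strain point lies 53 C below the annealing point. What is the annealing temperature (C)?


T_anneal = T_strain + gap:
  T_anneal = 509 + 53 = 562 C

562 C


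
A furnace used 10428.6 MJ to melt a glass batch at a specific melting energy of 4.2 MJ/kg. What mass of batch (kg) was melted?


Rearrange E = m * s for m:
  m = E / s
  m = 10428.6 / 4.2 = 2483.0 kg

2483.0 kg


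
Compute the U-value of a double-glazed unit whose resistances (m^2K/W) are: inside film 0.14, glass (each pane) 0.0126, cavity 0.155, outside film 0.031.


Total thermal resistance (series):
  R_total = R_in + R_glass + R_air + R_glass + R_out
  R_total = 0.14 + 0.0126 + 0.155 + 0.0126 + 0.031 = 0.3512 m^2K/W
U-value = 1 / R_total = 1 / 0.3512 = 2.847 W/m^2K

2.847 W/m^2K


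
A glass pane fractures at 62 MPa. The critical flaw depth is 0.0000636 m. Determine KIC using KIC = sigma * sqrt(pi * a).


Fracture toughness: KIC = sigma * sqrt(pi * a)
  pi * a = pi * 0.0000636 = 0.000199805
  sqrt(pi * a) = 0.014135
  KIC = 62 * 0.014135 = 0.876 MPa*sqrt(m)

0.876 MPa*sqrt(m)


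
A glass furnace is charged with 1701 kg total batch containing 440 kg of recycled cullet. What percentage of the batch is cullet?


Cullet ratio = (cullet mass / total batch mass) * 100
  Ratio = 440 / 1701 * 100 = 25.87%

25.87%
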